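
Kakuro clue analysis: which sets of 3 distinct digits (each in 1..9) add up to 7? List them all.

3 distinct digits from 1–9 sum between 6 and 24.
Only one set works: {1,2,4}.

{1,2,4}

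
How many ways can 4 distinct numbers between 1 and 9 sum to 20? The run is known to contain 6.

6

4 distinct digits from 1–9 sum between 10 and 30.
Keeping only sets containing 6.
Enumerating: {1,4,6,9}, {1,5,6,8}, {2,3,6,9}, {2,4,6,8}, {2,5,6,7}, {3,4,6,7}.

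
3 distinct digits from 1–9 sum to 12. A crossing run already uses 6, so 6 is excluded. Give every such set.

{1,2,9}; {1,3,8}; {1,4,7}; {2,3,7}; {3,4,5}

3 distinct digits from 1–9 sum between 6 and 24.
Dropping sets that contain 6.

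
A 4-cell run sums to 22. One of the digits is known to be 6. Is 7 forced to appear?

No

Counterexample: {2,5,6,9} sums to 22 under that restriction without using 7.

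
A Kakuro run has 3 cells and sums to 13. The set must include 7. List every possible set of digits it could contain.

{1,5,7}; {2,4,7}

3 distinct digits from 1–9 sum between 6 and 24.
Keeping only sets containing 7.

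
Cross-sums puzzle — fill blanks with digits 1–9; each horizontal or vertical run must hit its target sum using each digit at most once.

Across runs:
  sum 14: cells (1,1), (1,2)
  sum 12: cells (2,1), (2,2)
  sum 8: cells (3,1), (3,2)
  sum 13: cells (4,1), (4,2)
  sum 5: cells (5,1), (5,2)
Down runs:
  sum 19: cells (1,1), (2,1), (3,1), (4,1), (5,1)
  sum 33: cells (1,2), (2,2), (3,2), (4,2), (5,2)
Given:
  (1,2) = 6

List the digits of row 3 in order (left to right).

1 7

(1,1) = 14 − 6 = 8 completes the 14 across.
Given what's placed, (4,1) must be 5 to fit the 13 across and 19 down.
(4,2) = 13 − 5 = 8 completes the 13 across.
(5,2) = 3: the only remaining digit allowed by both the 5 across and the 33 down.
Given what's placed, (2,1) must be 3 to fit the 12 across and 19 down.
(2,2) = 12 − 3 = 9 completes the 12 across.
(3,2) = 33 − 26 = 7 completes the 33 down.
(5,1) = 5 − 3 = 2 completes the 5 across.
(3,1) = 8 − 7 = 1 completes the 8 across.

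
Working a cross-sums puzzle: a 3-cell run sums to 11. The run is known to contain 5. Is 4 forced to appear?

The only way to make 11 from 3 distinct digits under that restriction is {2,4,5}, which contains 4.

Yes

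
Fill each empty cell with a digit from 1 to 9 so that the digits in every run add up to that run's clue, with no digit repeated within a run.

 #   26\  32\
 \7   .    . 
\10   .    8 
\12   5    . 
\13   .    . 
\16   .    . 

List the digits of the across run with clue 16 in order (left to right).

7 9

16 in 2 cells must be {7,9}.
R2C1 = 10 − 8 = 2 completes the 10 across.
R3C2 = 12 − 5 = 7 completes the 12 across.
Given what's placed, R5C2 must be 9 to fit the 16 across and 32 down.
R5C1 = 16 − 9 = 7 completes the 16 across.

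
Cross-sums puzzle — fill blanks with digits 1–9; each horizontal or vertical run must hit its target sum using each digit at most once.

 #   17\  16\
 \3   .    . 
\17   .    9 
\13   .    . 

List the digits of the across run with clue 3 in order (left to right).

2, 1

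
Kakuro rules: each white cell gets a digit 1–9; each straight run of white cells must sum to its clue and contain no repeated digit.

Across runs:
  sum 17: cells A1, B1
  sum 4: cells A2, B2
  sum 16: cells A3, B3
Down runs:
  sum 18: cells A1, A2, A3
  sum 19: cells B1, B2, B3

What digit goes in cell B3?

7

17 in 2 cells must be {8,9}; 4 in 2 cells must be {1,3}; 16 in 2 cells must be {7,9}.
The 4 across and the 19 down share only 3, so B2 = 3.
Given what's placed, B1 must be 9 to fit the 17 across and 19 down.
A2 = 4 − 3 = 1 completes the 4 across.
A3 = 9: the only remaining digit allowed by both the 16 across and the 18 down.
B3 = 16 − 9 = 7 completes the 16 across.
A1 = 17 − 9 = 8 completes the 17 across.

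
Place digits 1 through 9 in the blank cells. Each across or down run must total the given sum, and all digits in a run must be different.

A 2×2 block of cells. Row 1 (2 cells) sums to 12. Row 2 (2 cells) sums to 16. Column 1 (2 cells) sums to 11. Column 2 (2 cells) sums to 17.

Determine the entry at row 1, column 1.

4

16 in 2 cells must be {7,9}; 17 in 2 cells must be {8,9}.
The 16 across and the 17 down share only 9, so (2,2) = 9.
(1,2) = 17 − 9 = 8 completes the 17 down.
(2,1) = 16 − 9 = 7 completes the 16 across.
(1,1) = 12 − 8 = 4 completes the 12 across.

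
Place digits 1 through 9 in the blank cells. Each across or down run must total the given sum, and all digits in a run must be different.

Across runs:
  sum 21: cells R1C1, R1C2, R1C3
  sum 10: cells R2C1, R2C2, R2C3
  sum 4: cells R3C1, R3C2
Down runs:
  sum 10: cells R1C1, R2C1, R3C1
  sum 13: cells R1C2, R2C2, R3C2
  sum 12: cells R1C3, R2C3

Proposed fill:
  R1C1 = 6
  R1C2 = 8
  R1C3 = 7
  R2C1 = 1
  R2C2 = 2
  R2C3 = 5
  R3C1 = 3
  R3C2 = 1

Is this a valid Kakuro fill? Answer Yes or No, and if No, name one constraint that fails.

No — the down run R1C2–R3C2 sums to 11, not 13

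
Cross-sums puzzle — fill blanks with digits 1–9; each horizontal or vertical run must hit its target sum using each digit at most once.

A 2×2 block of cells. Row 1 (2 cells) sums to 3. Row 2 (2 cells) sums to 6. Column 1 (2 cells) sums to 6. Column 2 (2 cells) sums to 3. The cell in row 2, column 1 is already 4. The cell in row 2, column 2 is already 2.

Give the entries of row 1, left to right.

2 1

3 in 2 cells must be {1,2}.
(1,1) = 6 − 4 = 2 completes the 6 down.
(1,2) = 3 − 2 = 1 completes the 3 across.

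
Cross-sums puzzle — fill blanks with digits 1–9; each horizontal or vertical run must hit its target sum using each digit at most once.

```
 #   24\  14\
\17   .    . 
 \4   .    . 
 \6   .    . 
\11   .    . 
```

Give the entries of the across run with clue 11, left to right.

17 in 2 cells must be {8,9}; 4 in 2 cells must be {1,3}.
Only 8 fits R1C2 under both its across sum 17 and down sum 14.
R1C1 = 17 − 8 = 9 completes the 17 across.
Nothing is forced directly, so branch on R2C1, whose candidates are 1 or 3. If R2C1 = 1: that forces R2C2 = 3, after which R3C1 would have to be in {1,2,4,5} for the 6 across but in {6,8} for the 24 down — contradiction. So R2C1 = 3.
R2C2 = 4 − 3 = 1 completes the 4 across.
R3C2 = 2: the only remaining digit allowed by both the 6 across and the 14 down.
R4C2 = 14 − 11 = 3 completes the 14 down.
R3C1 = 6 − 2 = 4 completes the 6 across.
R4C1 = 11 − 3 = 8 completes the 11 across.

8, 3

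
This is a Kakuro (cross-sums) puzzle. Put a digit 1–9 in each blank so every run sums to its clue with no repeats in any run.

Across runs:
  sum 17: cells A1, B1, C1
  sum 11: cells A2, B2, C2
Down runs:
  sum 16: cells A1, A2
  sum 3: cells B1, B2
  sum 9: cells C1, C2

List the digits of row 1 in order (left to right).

16 in 2 cells must be {7,9}; 3 in 2 cells must be {1,2}.
The 11 across and the 16 down share only 7, so A2 = 7.
Given what's placed, B2 must be 1 to fit the 11 across and 3 down.
C2 = 11 − 8 = 3 completes the 11 across.
A1 = 16 − 7 = 9 completes the 16 down.
B1 = 3 − 1 = 2 completes the 3 down.
C1 = 17 − 11 = 6 completes the 17 across.

9, 2, 6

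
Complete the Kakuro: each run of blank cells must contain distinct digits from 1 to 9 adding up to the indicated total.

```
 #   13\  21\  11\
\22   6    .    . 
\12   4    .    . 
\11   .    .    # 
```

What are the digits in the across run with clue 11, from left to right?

3 8

R3C1 = 13 − 10 = 3 completes the 13 down.
R3C2 = 11 − 3 = 8 completes the 11 across.
Nothing is forced directly, so branch on R2C2, whose candidates are 6 or 7. If R2C2 = 7: then R1C2 would have to be in {7,9} for the 22 across but in {6} for the 21 down — contradiction. So R2C2 = 6.
R1C2 = 21 − 14 = 7 completes the 21 down.
R1C3 = 22 − 13 = 9 completes the 22 across.
R2C3 = 12 − 10 = 2 completes the 12 across.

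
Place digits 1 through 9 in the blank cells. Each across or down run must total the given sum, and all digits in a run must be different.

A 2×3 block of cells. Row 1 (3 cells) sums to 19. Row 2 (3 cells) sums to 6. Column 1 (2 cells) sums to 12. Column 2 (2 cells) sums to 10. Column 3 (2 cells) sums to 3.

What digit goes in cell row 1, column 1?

6 in 3 cells must be {1,2,3}; 3 in 2 cells must be {1,2}.
The 19 across and the 3 down share only 2, so (1,3) = 2.
The 6 across and the 12 down share only 3, so (2,1) = 3.
(2,3) = 3 − 2 = 1 completes the 3 down.
(1,1) = 12 − 3 = 9 completes the 12 down.
(1,2) = 19 − 11 = 8 completes the 19 across.
(2,2) = 6 − 4 = 2 completes the 6 across.

9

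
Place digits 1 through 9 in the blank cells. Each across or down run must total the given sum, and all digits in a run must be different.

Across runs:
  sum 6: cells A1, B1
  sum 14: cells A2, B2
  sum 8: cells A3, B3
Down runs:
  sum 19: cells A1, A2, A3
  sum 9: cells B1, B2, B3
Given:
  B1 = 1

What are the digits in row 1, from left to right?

5 1

A1 = 6 − 1 = 5 completes the 6 across.
A3 = 6: the only remaining digit allowed by both the 8 across and the 19 down.
B3 = 8 − 6 = 2 completes the 8 across.
A2 = 19 − 11 = 8 completes the 19 down.
B2 = 14 − 8 = 6 completes the 14 across.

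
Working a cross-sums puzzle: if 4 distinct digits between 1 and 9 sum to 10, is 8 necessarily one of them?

No

The only way to make 10 from 4 distinct digits is {1,2,3,4}, which does not contain 8.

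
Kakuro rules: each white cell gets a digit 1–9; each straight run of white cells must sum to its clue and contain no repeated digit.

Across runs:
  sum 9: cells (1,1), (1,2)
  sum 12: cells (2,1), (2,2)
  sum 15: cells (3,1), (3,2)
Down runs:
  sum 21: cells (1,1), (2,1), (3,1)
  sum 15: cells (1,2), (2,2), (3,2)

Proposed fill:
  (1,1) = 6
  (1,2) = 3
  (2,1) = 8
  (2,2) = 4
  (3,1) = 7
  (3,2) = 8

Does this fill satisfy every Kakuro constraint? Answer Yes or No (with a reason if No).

Across: 6+3=9; 8+4=12; 7+8=15. Down: 6+8+7=21; 3+4+8=15. No digit repeats within any run.

Yes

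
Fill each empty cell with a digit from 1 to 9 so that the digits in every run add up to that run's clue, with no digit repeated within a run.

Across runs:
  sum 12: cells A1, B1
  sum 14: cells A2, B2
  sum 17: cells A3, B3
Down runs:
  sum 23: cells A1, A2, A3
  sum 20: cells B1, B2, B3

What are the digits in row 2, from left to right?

17 in 2 cells must be {8,9}; 23 in 3 cells must be {6,8,9}.
Nothing is forced directly, so branch on B3, whose candidates are 8 or 9. If B3 = 8: that forces A3 = 9, A1 = 8, after which B1 would have to be in {4} for the 12 across but in {3,5,7,9} for the 20 down — contradiction. So B3 = 9.
A3 = 17 − 9 = 8 completes the 17 across.
Given what's placed, A1 must be 9 to fit the 12 across and 23 down.
B1 = 12 − 9 = 3 completes the 12 across.
A2 = 23 − 17 = 6 completes the 23 down.
B2 = 14 − 6 = 8 completes the 14 across.

6, 8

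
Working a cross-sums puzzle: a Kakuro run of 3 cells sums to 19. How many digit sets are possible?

3 distinct digits from 1–9 sum between 6 and 24.
Enumerating: {2,8,9}, {3,7,9}, {4,6,9}, {4,7,8}, {5,6,8}.

5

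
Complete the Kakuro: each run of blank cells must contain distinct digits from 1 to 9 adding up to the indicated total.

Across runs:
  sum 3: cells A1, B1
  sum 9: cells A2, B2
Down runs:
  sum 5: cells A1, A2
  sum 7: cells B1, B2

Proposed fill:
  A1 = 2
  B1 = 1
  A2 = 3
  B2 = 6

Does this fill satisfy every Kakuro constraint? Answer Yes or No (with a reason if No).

Across: 2+1=3; 3+6=9. Down: 2+3=5; 1+6=7. No digit repeats within any run.

Yes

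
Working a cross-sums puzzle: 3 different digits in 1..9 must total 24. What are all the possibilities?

{7,8,9}

3 distinct digits from 1–9 sum between 6 and 24.
Only one set works: {7,8,9}.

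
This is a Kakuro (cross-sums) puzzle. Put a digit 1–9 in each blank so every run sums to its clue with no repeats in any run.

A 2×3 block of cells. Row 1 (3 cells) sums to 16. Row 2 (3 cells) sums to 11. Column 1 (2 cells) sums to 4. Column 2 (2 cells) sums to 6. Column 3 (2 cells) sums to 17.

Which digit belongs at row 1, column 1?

4 in 2 cells must be {1,3}; 17 in 2 cells must be {8,9}.
The 11 across and the 17 down share only 8, so (2,3) = 8.
(1,3) = 17 − 8 = 9 completes the 17 down.
Given what's placed, (2,1) must be 1 to fit the 11 across and 4 down.
(2,2) = 11 − 9 = 2 completes the 11 across.
(1,1) = 4 − 1 = 3 completes the 4 down.
(1,2) = 16 − 12 = 4 completes the 16 across.

3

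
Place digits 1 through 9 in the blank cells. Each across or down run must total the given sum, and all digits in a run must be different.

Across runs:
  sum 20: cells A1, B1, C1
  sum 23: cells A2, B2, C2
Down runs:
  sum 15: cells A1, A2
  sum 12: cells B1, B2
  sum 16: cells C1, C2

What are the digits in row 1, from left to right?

9, 4, 7

23 in 3 cells must be {6,8,9}; 16 in 2 cells must be {7,9}.
The 23 across and the 16 down share only 9, so C2 = 9.
C1 = 16 − 9 = 7 completes the 16 down.
Given what's placed, B2 must be 8 to fit the 23 across and 12 down.
B1 = 12 − 8 = 4 completes the 12 down.
A2 = 23 − 17 = 6 completes the 23 across.
A1 = 20 − 11 = 9 completes the 20 across.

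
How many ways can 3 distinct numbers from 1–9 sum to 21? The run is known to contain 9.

3 distinct digits from 1–9 sum between 6 and 24.
Keeping only sets containing 9.
Enumerating: {4,8,9}, {5,7,9}.

2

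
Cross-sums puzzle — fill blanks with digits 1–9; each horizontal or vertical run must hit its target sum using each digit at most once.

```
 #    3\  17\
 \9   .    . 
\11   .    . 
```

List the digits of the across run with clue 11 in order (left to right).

2 9

3 in 2 cells must be {1,2}; 17 in 2 cells must be {8,9}.
The 9 across and the 17 down share only 8, so R1C2 = 8.
The 11 across and the 3 down share only 2, so R2C1 = 2.
R2C2 = 11 − 2 = 9 completes the 11 across.
R1C1 = 9 − 8 = 1 completes the 9 across.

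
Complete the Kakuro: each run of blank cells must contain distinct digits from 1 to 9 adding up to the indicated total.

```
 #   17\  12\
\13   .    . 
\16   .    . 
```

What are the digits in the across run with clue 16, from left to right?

9 7

16 in 2 cells must be {7,9}; 17 in 2 cells must be {8,9}.
The 16 across and the 17 down share only 9, so R2C1 = 9.
R2C2 = 16 − 9 = 7 completes the 16 across.
R1C1 = 17 − 9 = 8 completes the 17 down.
R1C2 = 13 − 8 = 5 completes the 13 across.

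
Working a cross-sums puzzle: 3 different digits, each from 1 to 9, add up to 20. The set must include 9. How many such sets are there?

3

3 distinct digits from 1–9 sum between 6 and 24.
Keeping only sets containing 9.
Enumerating: {3,8,9}, {4,7,9}, {5,6,9}.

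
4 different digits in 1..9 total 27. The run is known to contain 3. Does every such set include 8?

Yes

The only way to make 27 from 4 distinct digits under that restriction is {3,7,8,9}, which contains 8.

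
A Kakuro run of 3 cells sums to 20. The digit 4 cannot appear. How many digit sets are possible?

3 distinct digits from 1–9 sum between 6 and 24.
Dropping sets that contain 4.
Enumerating: {3,8,9}, {5,6,9}, {5,7,8}.

3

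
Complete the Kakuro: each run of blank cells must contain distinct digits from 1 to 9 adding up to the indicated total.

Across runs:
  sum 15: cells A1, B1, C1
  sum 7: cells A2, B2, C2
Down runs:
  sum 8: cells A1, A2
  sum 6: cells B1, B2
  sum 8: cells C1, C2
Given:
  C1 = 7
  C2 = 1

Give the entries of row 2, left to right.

7 in 3 cells must be {1,2,4}.
A2 = 2: the only remaining digit allowed by both the 7 across and the 8 down.
B2 = 7 − 3 = 4 completes the 7 across.
A1 = 8 − 2 = 6 completes the 8 down.
B1 = 15 − 13 = 2 completes the 15 across.

2 4 1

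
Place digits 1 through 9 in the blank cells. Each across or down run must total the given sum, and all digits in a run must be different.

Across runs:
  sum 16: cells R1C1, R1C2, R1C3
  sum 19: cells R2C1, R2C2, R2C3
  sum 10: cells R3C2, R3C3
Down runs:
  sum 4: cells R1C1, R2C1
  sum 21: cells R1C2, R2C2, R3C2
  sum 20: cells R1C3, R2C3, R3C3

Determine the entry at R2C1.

3

4 in 2 cells must be {1,3}.
Only 3 fits R2C1 under both its across sum 19 and down sum 4.
R1C1 = 4 − 3 = 1 completes the 4 down.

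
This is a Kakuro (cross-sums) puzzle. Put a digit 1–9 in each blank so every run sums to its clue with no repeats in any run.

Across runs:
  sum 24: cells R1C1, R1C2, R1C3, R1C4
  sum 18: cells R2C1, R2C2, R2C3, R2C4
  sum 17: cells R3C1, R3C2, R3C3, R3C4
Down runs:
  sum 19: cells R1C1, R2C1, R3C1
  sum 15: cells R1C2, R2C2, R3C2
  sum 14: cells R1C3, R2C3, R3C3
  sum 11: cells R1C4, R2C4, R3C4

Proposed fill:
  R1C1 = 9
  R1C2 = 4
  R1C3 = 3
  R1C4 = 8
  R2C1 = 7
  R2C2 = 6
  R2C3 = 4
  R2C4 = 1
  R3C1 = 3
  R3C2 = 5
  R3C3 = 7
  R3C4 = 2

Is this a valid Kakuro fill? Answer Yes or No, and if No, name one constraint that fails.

Yes

Across: 9+4+3+8=24; 7+6+4+1=18; 3+5+7+2=17. Down: 9+7+3=19; 4+6+5=15; 3+4+7=14; 8+1+2=11. No digit repeats within any run.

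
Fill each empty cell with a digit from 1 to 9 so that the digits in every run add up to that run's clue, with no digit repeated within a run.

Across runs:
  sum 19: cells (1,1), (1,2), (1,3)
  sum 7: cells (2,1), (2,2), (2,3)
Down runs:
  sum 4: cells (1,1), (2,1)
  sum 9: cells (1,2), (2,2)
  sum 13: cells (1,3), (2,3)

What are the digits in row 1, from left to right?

3 7 9

7 in 3 cells must be {1,2,4}; 4 in 2 cells must be {1,3}.
The 19 across and the 4 down share only 3, so (1,1) = 3.
Given what's placed, (1,2) must be 7 to fit the 19 across and 9 down.
(1,3) = 19 − 10 = 9 completes the 19 across.
(2,1) = 4 − 3 = 1 completes the 4 down.
(2,2) = 9 − 7 = 2 completes the 9 down.
(2,3) = 7 − 3 = 4 completes the 7 across.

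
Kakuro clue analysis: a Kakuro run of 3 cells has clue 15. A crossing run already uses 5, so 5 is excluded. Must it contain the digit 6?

No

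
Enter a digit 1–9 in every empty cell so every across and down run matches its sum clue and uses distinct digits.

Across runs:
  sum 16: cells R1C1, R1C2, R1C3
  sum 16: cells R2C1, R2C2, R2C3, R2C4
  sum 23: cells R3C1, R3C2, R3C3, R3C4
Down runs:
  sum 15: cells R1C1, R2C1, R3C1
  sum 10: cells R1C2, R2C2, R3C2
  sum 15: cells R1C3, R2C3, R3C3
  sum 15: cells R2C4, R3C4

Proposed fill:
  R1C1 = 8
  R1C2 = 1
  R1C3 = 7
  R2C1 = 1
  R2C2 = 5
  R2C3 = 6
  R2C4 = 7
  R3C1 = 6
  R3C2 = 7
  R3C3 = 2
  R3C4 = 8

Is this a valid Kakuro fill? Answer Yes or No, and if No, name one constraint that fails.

No — the down run R1C2–R3C2 sums to 13, not 10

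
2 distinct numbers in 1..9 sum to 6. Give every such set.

2 distinct digits from 1–9 sum between 3 and 17.

{1,5}; {2,4}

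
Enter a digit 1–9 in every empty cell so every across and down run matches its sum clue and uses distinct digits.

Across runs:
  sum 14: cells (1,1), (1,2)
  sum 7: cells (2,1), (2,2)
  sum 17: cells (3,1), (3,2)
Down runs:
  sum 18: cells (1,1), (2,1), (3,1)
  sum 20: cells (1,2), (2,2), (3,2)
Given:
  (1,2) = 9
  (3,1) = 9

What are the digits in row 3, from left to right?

17 in 2 cells must be {8,9}.
(1,1) = 14 − 9 = 5 completes the 14 across.
(2,1) = 18 − 14 = 4 completes the 18 down.
(2,2) = 7 − 4 = 3 completes the 7 across.
(3,2) = 17 − 9 = 8 completes the 17 across.

9, 8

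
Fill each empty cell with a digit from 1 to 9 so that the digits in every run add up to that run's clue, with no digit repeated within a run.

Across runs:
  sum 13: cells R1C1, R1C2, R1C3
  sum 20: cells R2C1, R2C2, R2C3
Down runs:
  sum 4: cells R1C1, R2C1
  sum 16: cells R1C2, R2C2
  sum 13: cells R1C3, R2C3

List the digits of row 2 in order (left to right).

3, 9, 8

4 in 2 cells must be {1,3}; 16 in 2 cells must be {7,9}.
The 20 across and the 4 down share only 3, so R2C1 = 3.
Given what's placed, R2C2 must be 9 to fit the 20 across and 16 down.
R2C3 = 20 − 12 = 8 completes the 20 across.
R1C1 = 4 − 3 = 1 completes the 4 down.
R1C2 = 16 − 9 = 7 completes the 16 down.
R1C3 = 13 − 8 = 5 completes the 13 across.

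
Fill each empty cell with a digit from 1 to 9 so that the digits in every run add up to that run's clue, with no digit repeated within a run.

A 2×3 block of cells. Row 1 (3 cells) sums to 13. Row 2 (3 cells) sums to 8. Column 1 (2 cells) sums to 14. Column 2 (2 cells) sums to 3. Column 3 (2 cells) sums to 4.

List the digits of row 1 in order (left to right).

9 1 3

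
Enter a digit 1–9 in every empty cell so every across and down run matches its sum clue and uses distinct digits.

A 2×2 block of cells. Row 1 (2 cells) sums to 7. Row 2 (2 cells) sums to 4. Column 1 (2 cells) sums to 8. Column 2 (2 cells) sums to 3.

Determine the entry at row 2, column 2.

1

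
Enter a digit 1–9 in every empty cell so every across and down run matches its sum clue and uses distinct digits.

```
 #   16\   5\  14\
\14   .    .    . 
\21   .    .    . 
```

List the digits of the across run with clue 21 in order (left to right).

16 in 2 cells must be {7,9}.
The 21 across and the 5 down share only 4, so R2C2 = 4.
R1C2 = 5 − 4 = 1 completes the 5 down.
Given what's placed, R2C1 must be 9 to fit the 21 across and 16 down.
R2C3 = 21 − 13 = 8 completes the 21 across.
R1C1 = 16 − 9 = 7 completes the 16 down.
R1C3 = 14 − 8 = 6 completes the 14 across.

9 4 8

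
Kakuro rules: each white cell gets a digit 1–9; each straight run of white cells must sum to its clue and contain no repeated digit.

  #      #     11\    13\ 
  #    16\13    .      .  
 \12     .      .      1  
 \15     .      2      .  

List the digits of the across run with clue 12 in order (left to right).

7 4 1

16 in 2 cells must be {7,9}.
No cell is forced outright now. R2C1 can only be 7 or 9 (the digits allowed by both its 12 across and its 16 down). If R2C1 = 9: then R2C2 would have to be in {2} for the 12 across but in {1,3,4,5,6,8} for the 11 down — contradiction. So R2C1 = 7.
R2C2 = 12 − 8 = 4 completes the 12 across.
R3C1 = 16 − 7 = 9 completes the 16 down.
R3C3 = 15 − 11 = 4 completes the 15 across.
R1C2 = 11 − 6 = 5 completes the 11 down.
R1C3 = 13 − 5 = 8 completes the 13 across.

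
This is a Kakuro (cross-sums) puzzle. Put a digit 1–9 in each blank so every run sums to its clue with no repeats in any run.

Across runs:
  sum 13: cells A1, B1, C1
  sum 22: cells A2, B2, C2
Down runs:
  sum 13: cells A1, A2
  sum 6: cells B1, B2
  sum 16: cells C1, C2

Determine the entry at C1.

16 in 2 cells must be {7,9}.
The 22 across and the 6 down share only 5, so B2 = 5.
Given what's placed, C2 must be 9 to fit the 22 across and 16 down.
B1 = 6 − 5 = 1 completes the 6 down.
C1 = 16 − 9 = 7 completes the 16 down.
A2 = 22 − 14 = 8 completes the 22 across.
A1 = 13 − 8 = 5 completes the 13 across.

7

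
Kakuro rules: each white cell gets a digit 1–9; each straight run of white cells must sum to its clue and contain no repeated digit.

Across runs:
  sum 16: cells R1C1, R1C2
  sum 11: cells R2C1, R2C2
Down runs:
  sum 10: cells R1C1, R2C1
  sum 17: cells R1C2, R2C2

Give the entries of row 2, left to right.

3, 8

16 in 2 cells must be {7,9}; 17 in 2 cells must be {8,9}.
The 16 across and the 17 down share only 9, so R1C2 = 9.
R2C2 = 17 − 9 = 8 completes the 17 down.
R1C1 = 16 − 9 = 7 completes the 16 across.
R2C1 = 11 − 8 = 3 completes the 11 across.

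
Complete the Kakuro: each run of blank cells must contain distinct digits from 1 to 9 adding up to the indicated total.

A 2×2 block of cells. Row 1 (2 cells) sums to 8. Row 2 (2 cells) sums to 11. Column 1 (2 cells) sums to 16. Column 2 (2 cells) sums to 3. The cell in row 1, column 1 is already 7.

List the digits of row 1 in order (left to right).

16 in 2 cells must be {7,9}; 3 in 2 cells must be {1,2}.
(1,2) = 8 − 7 = 1 completes the 8 across.
(2,1) = 16 − 7 = 9 completes the 16 down.
(2,2) = 11 − 9 = 2 completes the 11 across.

7 1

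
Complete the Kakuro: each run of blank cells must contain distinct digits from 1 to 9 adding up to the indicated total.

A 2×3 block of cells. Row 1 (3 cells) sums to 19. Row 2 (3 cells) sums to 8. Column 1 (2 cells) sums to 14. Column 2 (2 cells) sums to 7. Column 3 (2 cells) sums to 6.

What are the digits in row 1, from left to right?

9 6 4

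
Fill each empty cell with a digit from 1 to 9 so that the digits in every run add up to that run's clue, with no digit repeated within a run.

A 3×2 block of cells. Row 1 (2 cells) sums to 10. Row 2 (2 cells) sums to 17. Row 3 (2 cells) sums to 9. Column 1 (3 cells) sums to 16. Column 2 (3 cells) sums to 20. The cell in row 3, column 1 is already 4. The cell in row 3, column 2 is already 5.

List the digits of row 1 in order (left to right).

3 7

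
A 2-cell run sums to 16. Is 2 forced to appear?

No

The only way to make 16 from 2 distinct digits is {7,9}, which does not contain 2.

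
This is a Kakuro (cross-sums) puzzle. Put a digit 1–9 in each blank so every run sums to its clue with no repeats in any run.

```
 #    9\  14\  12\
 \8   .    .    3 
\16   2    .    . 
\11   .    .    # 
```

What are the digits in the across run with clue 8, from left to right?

R2C3 = 12 − 3 = 9 completes the 12 down.
R2C2 = 16 − 11 = 5 completes the 16 across.
R1C2 = 1: the only remaining digit allowed by both the 8 across and the 14 down.
R3C2 = 14 − 6 = 8 completes the 14 down.
R1C1 = 8 − 4 = 4 completes the 8 across.
R3C1 = 11 − 8 = 3 completes the 11 across.

4, 1, 3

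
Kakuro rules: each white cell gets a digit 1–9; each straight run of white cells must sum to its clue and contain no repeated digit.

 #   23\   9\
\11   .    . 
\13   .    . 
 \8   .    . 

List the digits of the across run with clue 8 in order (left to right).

6 2

23 in 3 cells must be {6,8,9}.
The 8 across and the 23 down share only 6, so R3C1 = 6.
R3C2 = 8 − 6 = 2 completes the 8 across.
Nothing is forced directly, so branch on R1C1, whose candidates are 8 or 9. If R1C1 = 9: then R1C2 would have to be in {2} for the 11 across but in {1,3,4,6} for the 9 down — contradiction. So R1C1 = 8.
R1C2 = 11 − 8 = 3 completes the 11 across.
R2C1 = 23 − 14 = 9 completes the 23 down.
R2C2 = 13 − 9 = 4 completes the 13 across.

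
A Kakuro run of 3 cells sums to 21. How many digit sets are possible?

3

3 distinct digits from 1–9 sum between 6 and 24.
Enumerating: {4,8,9}, {5,7,9}, {6,7,8}.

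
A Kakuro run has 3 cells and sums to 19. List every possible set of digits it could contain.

{2,8,9}; {3,7,9}; {4,6,9}; {4,7,8}; {5,6,8}

3 distinct digits from 1–9 sum between 6 and 24.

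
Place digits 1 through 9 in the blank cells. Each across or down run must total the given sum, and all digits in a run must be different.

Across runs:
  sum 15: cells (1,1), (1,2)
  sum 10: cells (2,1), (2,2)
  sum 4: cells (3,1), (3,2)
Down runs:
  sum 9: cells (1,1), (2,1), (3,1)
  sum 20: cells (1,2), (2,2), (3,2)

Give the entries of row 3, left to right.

1 3

4 in 2 cells must be {1,3}.
The 15 across and the 9 down share only 6, so (1,1) = 6.
(1,2) = 15 − 6 = 9 completes the 15 across.
Given what's placed, (3,1) must be 1 to fit the 4 across and 9 down.
(3,2) = 4 − 1 = 3 completes the 4 across.
(2,1) = 9 − 7 = 2 completes the 9 down.
(2,2) = 10 − 2 = 8 completes the 10 across.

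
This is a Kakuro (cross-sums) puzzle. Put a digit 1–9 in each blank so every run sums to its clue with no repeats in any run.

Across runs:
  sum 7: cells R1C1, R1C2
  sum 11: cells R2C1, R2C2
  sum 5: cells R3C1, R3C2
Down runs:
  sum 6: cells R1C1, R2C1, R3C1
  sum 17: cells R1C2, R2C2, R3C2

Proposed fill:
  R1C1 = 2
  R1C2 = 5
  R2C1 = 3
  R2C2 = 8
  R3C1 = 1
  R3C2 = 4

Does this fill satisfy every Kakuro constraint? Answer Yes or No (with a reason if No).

Across: 2+5=7; 3+8=11; 1+4=5. Down: 2+3+1=6; 5+8+4=17. No digit repeats within any run.

Yes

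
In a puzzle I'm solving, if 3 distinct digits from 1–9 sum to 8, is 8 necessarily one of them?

Counterexample: {1,2,5} sums to 8 without using 8.

No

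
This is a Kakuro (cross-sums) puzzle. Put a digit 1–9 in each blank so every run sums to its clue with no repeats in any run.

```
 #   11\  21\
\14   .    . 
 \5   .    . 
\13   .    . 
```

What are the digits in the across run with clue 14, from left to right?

The 5 across and the 21 down share only 4, so R2C2 = 4.
R2C1 = 5 − 4 = 1 completes the 5 across.
Nothing is forced directly, so branch on R1C1, whose candidates are 6 or 8. If R1C1 = 8: then R1C2 would have to be in {6} for the 14 across but in {8,9} for the 21 down — contradiction. So R1C1 = 6.
R1C2 = 14 − 6 = 8 completes the 14 across.
R3C1 = 11 − 7 = 4 completes the 11 down.
R3C2 = 13 − 4 = 9 completes the 13 across.

6, 8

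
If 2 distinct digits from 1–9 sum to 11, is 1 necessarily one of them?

Counterexample: {2,9} sums to 11 without using 1.

No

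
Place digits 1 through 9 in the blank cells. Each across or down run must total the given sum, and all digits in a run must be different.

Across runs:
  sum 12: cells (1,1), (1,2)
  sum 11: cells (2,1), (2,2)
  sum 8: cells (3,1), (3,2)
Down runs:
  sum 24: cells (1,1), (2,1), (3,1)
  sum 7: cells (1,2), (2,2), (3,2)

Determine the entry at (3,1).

24 in 3 cells must be {7,8,9}; 7 in 3 cells must be {1,2,4}.
The 12 across and the 7 down share only 4, so (1,2) = 4.
Given what's placed, (2,2) must be 2 to fit the 11 across and 7 down.
(3,1) = 7: only digit in both the 8-across and 24-down candidate sets.
(3,2) = 8 − 7 = 1 completes the 8 across.
(1,1) = 12 − 4 = 8 completes the 12 across.
(2,1) = 11 − 2 = 9 completes the 11 across.

7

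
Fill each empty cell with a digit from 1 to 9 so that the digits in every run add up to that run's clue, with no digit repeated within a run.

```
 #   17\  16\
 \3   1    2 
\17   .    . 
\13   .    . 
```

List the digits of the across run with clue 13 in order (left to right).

3 in 2 cells must be {1,2}; 17 in 2 cells must be {8,9}.
R2C1 = 9: the only remaining digit allowed by both the 17 across and the 17 down.
R2C2 = 17 − 9 = 8 completes the 17 across.
R3C1 = 17 − 10 = 7 completes the 17 down.
R3C2 = 13 − 7 = 6 completes the 13 across.

7 6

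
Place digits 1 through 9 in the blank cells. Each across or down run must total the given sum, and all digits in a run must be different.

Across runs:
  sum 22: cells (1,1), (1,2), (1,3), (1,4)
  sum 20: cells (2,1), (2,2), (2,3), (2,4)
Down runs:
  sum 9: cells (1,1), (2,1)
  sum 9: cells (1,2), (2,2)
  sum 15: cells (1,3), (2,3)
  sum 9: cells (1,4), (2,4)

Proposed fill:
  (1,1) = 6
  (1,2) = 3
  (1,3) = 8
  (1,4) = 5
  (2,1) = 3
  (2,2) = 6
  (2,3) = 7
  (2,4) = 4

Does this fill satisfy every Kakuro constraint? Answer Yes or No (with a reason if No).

Across: 6+3+8+5=22; 3+6+7+4=20. Down: 6+3=9; 3+6=9; 8+7=15; 5+4=9. No digit repeats within any run.

Yes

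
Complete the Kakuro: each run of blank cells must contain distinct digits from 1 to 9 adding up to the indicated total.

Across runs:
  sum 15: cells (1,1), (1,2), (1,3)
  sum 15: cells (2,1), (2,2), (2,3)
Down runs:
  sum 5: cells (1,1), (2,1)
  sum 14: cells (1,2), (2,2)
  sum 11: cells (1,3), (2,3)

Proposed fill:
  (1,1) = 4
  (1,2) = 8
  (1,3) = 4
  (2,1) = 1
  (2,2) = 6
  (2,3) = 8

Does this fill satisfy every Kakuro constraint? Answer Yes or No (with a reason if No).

No — the across run (1,1)–(1,3) sums to 16, not 15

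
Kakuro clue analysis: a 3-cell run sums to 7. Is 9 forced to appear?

No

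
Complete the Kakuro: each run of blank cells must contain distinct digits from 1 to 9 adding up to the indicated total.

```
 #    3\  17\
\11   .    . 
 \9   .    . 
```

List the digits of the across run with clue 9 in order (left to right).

3 in 2 cells must be {1,2}; 17 in 2 cells must be {8,9}.
The 11 across and the 3 down share only 2, so R1C1 = 2.
R1C2 = 11 − 2 = 9 completes the 11 across.
R2C1 = 3 − 2 = 1 completes the 3 down.
R2C2 = 9 − 1 = 8 completes the 9 across.

1 8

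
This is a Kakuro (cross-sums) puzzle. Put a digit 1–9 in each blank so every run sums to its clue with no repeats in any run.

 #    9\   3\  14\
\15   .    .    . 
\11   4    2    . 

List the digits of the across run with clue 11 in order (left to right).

3 in 2 cells must be {1,2}.
R1C1 = 9 − 4 = 5 completes the 9 down.
R1C2 = 3 − 2 = 1 completes the 3 down.
R1C3 = 15 − 6 = 9 completes the 15 across.
R2C3 = 11 − 6 = 5 completes the 11 across.

4 2 5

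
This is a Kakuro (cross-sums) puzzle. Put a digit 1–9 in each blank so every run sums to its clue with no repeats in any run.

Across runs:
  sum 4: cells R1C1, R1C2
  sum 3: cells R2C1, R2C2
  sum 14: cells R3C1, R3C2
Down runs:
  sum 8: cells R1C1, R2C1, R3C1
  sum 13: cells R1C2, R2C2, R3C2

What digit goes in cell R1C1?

1

4 in 2 cells must be {1,3}; 3 in 2 cells must be {1,2}.
The 14 across and the 8 down share only 5, so R3C1 = 5.
R3C2 = 14 − 5 = 9 completes the 14 across.
Given what's placed, R1C1 must be 1 to fit the 4 across and 8 down.
R1C2 = 4 − 1 = 3 completes the 4 across.
R2C1 = 8 − 6 = 2 completes the 8 down.
R2C2 = 3 − 2 = 1 completes the 3 across.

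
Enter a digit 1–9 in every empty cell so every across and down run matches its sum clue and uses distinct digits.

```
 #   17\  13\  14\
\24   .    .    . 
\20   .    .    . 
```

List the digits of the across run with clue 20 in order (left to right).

24 in 3 cells must be {7,8,9}; 17 in 2 cells must be {8,9}.
Nothing is forced directly, so branch on R1C1, whose candidates are 8 or 9. If R1C1 = 9: that forces R1C3 = 8, R2C1 = 8, after which R2C3 would have to be in {3,5,7,9} for the 20 across but in {6} for the 14 down — contradiction. So R1C1 = 8.
Given what's placed, R1C3 must be 9 to fit the 24 across and 14 down.
R2C1 = 17 − 8 = 9 completes the 17 down.
R2C3 = 14 − 9 = 5 completes the 14 down.
R1C2 = 24 − 17 = 7 completes the 24 across.
R2C2 = 20 − 14 = 6 completes the 20 across.

9 6 5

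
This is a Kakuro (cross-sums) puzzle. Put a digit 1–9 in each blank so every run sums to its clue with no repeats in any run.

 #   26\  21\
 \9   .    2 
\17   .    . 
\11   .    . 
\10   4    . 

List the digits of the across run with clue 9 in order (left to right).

7 2

17 in 2 cells must be {8,9}.
R1C1 = 9 − 2 = 7 completes the 9 across.
Given what's placed, R2C1 must be 9 to fit the 17 across and 26 down.
R2C2 = 17 − 9 = 8 completes the 17 across.
R3C1 = 26 − 20 = 6 completes the 26 down.
R3C2 = 11 − 6 = 5 completes the 11 across.
R4C2 = 10 − 4 = 6 completes the 10 across.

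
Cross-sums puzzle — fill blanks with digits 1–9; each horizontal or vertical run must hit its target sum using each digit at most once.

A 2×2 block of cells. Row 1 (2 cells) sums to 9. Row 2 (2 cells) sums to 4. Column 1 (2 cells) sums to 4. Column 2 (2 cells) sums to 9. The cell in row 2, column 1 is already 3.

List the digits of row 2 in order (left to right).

4 in 2 cells must be {1,3}.
(1,1) = 4 − 3 = 1 completes the 4 down.
(1,2) = 9 − 1 = 8 completes the 9 across.
(2,2) = 4 − 3 = 1 completes the 4 across.

3 1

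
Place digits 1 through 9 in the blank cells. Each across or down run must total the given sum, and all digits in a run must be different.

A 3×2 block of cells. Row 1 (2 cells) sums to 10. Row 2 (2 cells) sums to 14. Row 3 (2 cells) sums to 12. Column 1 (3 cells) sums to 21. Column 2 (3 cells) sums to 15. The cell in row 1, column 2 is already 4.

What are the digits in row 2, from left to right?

8 6

(1,1) = 10 − 4 = 6 completes the 10 across.
Given what's placed, (2,1) must be 8 to fit the 14 across and 21 down.
(2,2) = 14 − 8 = 6 completes the 14 across.
(3,1) = 21 − 14 = 7 completes the 21 down.
(3,2) = 12 − 7 = 5 completes the 12 across.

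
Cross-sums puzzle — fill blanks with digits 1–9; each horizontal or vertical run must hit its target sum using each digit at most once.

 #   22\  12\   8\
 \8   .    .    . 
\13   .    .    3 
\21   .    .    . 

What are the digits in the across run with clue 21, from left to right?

Only 5 fits R1C1 under both its across sum 8 and down sum 22.
R1C3 = 1: the only remaining digit allowed by both the 8 across and the 8 down.
R3C3 = 8 − 4 = 4 completes the 8 down.
R1C2 = 8 − 6 = 2 completes the 8 across.
R3C2 = 9: the only remaining digit allowed by both the 21 across and the 12 down.
R2C2 = 12 − 11 = 1 completes the 12 down.
R3C1 = 21 − 13 = 8 completes the 21 across.
R2C1 = 13 − 4 = 9 completes the 13 across.

8, 9, 4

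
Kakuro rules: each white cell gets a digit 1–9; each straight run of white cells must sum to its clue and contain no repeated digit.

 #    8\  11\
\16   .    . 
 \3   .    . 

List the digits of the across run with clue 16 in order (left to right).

7 9

16 in 2 cells must be {7,9}; 3 in 2 cells must be {1,2}.
The 16 across and the 8 down share only 7, so R1C1 = 7.
R1C2 = 16 − 7 = 9 completes the 16 across.
R2C1 = 8 − 7 = 1 completes the 8 down.
R2C2 = 3 − 1 = 2 completes the 3 across.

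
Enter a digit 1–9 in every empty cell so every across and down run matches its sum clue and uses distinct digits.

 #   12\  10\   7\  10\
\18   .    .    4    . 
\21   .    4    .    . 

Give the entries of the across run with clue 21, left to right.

5 4 3 9

R1C2 = 10 − 4 = 6 completes the 10 down.
R2C3 = 7 − 4 = 3 completes the 7 down.
No cell is forced outright now. R2C4 can only be 6 or 8 or 9 (the digits allowed by both its 21 across and its 10 down). If R2C4 = 6: then R1C4 would have to be in {1,3,5,7} for the 18 across but in {4} for the 10 down — contradiction. If R2C4 = 8: then R1C4 would have to be in {1,3,5,7} for the 18 across but in {2} for the 10 down — contradiction. So R2C4 = 9.
R1C4 = 10 − 9 = 1 completes the 10 down.
R2C1 = 21 − 16 = 5 completes the 21 across.
R1C1 = 18 − 11 = 7 completes the 18 across.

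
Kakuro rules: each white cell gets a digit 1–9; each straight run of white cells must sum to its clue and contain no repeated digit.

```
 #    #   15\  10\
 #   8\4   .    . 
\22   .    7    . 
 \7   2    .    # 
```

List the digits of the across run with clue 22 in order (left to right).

4 in 2 cells must be {1,3}.
R1C2 = 3: the only remaining digit allowed by both the 4 across and the 15 down.
R1C3 = 4 − 3 = 1 completes the 4 across.
R2C1 = 8 − 2 = 6 completes the 8 down.
R2C3 = 22 − 13 = 9 completes the 22 across.
R3C2 = 7 − 2 = 5 completes the 7 across.

6, 7, 9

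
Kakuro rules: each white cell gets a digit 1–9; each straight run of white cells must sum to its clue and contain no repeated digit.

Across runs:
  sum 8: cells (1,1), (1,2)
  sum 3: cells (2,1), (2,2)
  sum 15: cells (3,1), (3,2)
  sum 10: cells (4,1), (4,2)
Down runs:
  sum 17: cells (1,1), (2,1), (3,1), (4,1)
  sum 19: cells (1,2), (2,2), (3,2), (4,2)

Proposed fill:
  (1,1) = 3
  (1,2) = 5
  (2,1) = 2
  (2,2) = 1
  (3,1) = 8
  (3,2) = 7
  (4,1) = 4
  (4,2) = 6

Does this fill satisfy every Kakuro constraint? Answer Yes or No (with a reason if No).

Across: 3+5=8; 2+1=3; 8+7=15; 4+6=10. Down: 3+2+8+4=17; 5+1+7+6=19. No digit repeats within any run.

Yes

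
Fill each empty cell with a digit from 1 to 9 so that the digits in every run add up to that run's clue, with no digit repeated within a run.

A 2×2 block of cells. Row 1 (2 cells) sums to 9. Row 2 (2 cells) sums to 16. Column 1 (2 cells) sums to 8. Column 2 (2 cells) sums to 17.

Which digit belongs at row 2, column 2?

16 in 2 cells must be {7,9}; 17 in 2 cells must be {8,9}.
The 9 across and the 17 down share only 8, so (1,2) = 8.
The 16 across and the 8 down share only 7, so (2,1) = 7.
(2,2) = 16 − 7 = 9 completes the 16 across.
(1,1) = 9 − 8 = 1 completes the 9 across.

9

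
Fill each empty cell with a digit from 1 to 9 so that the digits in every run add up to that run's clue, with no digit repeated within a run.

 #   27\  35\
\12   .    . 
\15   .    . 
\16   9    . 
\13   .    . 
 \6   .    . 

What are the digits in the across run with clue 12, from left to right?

16 in 2 cells must be {7,9}; 35 in 5 cells must be {5,6,7,8,9}.
R3C2 = 16 − 9 = 7 completes the 16 across.
Given what's placed, R5C2 must be 5 to fit the 6 across and 35 down.
R5C1 = 6 − 5 = 1 completes the 6 across.
Nothing is forced directly, so branch on R2C1, whose candidates are 6 or 7 or 8. If R2C1 = 7: that forces R2C2 = 8, R1C2 = 9, R4C2 = 6, after which R1C1 would have to be in {3} for the 12 across but in {2,4,6,8} for the 27 down — contradiction. If R2C1 = 8: then R2C2 would have to be in {7} for the 15 across but in {6,8,9} for the 35 down — contradiction. So R2C1 = 6.
R2C2 = 15 − 6 = 9 completes the 15 across.
Given what's placed, R1C2 must be 8 to fit the 12 across and 35 down.
R4C2 = 35 − 29 = 6 completes the 35 down.
R1C1 = 12 − 8 = 4 completes the 12 across.

4 8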